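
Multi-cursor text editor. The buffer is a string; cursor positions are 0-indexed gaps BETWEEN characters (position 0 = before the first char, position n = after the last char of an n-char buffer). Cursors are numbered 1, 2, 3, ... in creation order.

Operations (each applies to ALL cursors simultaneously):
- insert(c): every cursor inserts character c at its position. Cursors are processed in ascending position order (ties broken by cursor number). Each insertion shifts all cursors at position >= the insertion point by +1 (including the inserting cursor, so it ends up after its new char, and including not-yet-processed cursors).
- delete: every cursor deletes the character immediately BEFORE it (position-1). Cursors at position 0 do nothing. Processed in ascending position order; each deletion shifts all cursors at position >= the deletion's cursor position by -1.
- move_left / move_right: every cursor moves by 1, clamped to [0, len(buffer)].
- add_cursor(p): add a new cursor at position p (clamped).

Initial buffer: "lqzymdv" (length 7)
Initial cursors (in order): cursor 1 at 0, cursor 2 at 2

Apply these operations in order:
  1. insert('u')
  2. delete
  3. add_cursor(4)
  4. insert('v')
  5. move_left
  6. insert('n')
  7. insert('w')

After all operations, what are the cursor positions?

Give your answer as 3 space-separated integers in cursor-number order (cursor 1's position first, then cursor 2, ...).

Answer: 2 7 12

Derivation:
After op 1 (insert('u')): buffer="ulquzymdv" (len 9), cursors c1@1 c2@4, authorship 1..2.....
After op 2 (delete): buffer="lqzymdv" (len 7), cursors c1@0 c2@2, authorship .......
After op 3 (add_cursor(4)): buffer="lqzymdv" (len 7), cursors c1@0 c2@2 c3@4, authorship .......
After op 4 (insert('v')): buffer="vlqvzyvmdv" (len 10), cursors c1@1 c2@4 c3@7, authorship 1..2..3...
After op 5 (move_left): buffer="vlqvzyvmdv" (len 10), cursors c1@0 c2@3 c3@6, authorship 1..2..3...
After op 6 (insert('n')): buffer="nvlqnvzynvmdv" (len 13), cursors c1@1 c2@5 c3@9, authorship 11..22..33...
After op 7 (insert('w')): buffer="nwvlqnwvzynwvmdv" (len 16), cursors c1@2 c2@7 c3@12, authorship 111..222..333...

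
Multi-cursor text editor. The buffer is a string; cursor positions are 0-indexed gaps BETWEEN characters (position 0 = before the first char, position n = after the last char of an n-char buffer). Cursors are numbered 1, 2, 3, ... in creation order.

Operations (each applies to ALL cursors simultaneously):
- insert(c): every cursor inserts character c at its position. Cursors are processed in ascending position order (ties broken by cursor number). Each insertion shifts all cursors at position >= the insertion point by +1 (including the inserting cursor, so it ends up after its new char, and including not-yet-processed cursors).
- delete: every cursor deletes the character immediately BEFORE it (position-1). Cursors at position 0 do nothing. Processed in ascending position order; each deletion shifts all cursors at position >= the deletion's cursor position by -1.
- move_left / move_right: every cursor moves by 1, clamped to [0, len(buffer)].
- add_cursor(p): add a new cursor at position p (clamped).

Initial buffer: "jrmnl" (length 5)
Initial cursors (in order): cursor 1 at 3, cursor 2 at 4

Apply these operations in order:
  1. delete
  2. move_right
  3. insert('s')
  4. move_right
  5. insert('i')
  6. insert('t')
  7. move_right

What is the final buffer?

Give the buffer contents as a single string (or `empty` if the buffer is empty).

After op 1 (delete): buffer="jrl" (len 3), cursors c1@2 c2@2, authorship ...
After op 2 (move_right): buffer="jrl" (len 3), cursors c1@3 c2@3, authorship ...
After op 3 (insert('s')): buffer="jrlss" (len 5), cursors c1@5 c2@5, authorship ...12
After op 4 (move_right): buffer="jrlss" (len 5), cursors c1@5 c2@5, authorship ...12
After op 5 (insert('i')): buffer="jrlssii" (len 7), cursors c1@7 c2@7, authorship ...1212
After op 6 (insert('t')): buffer="jrlssiitt" (len 9), cursors c1@9 c2@9, authorship ...121212
After op 7 (move_right): buffer="jrlssiitt" (len 9), cursors c1@9 c2@9, authorship ...121212

Answer: jrlssiitt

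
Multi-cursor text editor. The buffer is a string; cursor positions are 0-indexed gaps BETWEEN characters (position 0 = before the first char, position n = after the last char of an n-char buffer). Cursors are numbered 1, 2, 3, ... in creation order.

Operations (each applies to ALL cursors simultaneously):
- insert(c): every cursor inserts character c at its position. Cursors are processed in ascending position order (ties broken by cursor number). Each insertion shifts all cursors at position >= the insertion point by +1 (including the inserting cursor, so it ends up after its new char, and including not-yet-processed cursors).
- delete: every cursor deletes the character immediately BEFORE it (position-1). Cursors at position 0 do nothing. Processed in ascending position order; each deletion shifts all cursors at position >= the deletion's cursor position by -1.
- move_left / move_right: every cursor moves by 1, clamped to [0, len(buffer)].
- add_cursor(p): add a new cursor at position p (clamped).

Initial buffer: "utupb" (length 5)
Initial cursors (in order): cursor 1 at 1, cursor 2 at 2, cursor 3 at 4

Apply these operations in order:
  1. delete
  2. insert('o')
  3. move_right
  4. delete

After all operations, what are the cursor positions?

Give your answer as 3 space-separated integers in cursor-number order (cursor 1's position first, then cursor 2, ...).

Answer: 1 1 2

Derivation:
After op 1 (delete): buffer="ub" (len 2), cursors c1@0 c2@0 c3@1, authorship ..
After op 2 (insert('o')): buffer="oouob" (len 5), cursors c1@2 c2@2 c3@4, authorship 12.3.
After op 3 (move_right): buffer="oouob" (len 5), cursors c1@3 c2@3 c3@5, authorship 12.3.
After op 4 (delete): buffer="oo" (len 2), cursors c1@1 c2@1 c3@2, authorship 13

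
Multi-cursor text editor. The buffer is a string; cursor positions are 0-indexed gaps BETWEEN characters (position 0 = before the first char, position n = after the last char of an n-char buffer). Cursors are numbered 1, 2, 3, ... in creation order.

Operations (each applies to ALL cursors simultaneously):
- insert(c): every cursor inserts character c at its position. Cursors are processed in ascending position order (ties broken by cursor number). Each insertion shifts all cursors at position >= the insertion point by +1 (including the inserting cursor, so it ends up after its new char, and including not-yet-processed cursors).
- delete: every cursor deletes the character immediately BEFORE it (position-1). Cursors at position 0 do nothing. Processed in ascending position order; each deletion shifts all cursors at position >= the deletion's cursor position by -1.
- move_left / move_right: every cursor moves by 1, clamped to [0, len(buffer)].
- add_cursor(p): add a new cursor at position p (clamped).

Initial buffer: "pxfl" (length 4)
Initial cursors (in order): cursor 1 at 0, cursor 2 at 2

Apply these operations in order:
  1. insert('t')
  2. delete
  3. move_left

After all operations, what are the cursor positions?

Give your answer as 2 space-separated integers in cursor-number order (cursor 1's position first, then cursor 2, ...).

After op 1 (insert('t')): buffer="tpxtfl" (len 6), cursors c1@1 c2@4, authorship 1..2..
After op 2 (delete): buffer="pxfl" (len 4), cursors c1@0 c2@2, authorship ....
After op 3 (move_left): buffer="pxfl" (len 4), cursors c1@0 c2@1, authorship ....

Answer: 0 1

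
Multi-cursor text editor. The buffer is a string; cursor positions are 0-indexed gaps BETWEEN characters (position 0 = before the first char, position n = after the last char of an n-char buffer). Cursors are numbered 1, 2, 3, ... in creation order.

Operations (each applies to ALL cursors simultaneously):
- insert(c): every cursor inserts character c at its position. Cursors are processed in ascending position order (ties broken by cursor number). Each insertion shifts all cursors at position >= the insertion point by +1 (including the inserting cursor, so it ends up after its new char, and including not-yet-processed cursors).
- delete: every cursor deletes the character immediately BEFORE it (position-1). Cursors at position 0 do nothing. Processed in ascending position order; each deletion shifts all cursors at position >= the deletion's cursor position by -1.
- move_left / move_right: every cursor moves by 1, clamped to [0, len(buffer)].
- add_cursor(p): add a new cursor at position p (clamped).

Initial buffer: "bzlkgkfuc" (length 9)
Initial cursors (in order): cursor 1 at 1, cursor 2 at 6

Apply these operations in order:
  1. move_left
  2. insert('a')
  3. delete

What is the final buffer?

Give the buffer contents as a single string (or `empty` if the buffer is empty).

Answer: bzlkgkfuc

Derivation:
After op 1 (move_left): buffer="bzlkgkfuc" (len 9), cursors c1@0 c2@5, authorship .........
After op 2 (insert('a')): buffer="abzlkgakfuc" (len 11), cursors c1@1 c2@7, authorship 1.....2....
After op 3 (delete): buffer="bzlkgkfuc" (len 9), cursors c1@0 c2@5, authorship .........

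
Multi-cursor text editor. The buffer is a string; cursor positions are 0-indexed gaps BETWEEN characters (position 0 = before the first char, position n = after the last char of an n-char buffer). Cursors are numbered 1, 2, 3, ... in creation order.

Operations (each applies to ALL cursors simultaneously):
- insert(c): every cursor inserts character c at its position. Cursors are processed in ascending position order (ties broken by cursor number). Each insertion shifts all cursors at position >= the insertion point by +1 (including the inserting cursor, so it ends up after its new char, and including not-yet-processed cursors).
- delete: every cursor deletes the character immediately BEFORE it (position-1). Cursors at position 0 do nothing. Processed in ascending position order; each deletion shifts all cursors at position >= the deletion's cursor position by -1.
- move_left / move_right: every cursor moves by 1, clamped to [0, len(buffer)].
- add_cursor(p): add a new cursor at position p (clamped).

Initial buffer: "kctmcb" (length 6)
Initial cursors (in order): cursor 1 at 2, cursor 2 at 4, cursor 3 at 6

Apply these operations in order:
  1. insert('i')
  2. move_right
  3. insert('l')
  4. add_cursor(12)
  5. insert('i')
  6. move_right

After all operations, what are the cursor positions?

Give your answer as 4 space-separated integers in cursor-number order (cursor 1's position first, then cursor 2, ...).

After op 1 (insert('i')): buffer="kcitmicbi" (len 9), cursors c1@3 c2@6 c3@9, authorship ..1..2..3
After op 2 (move_right): buffer="kcitmicbi" (len 9), cursors c1@4 c2@7 c3@9, authorship ..1..2..3
After op 3 (insert('l')): buffer="kcitlmiclbil" (len 12), cursors c1@5 c2@9 c3@12, authorship ..1.1.2.2.33
After op 4 (add_cursor(12)): buffer="kcitlmiclbil" (len 12), cursors c1@5 c2@9 c3@12 c4@12, authorship ..1.1.2.2.33
After op 5 (insert('i')): buffer="kcitlimiclibilii" (len 16), cursors c1@6 c2@11 c3@16 c4@16, authorship ..1.11.2.22.3334
After op 6 (move_right): buffer="kcitlimiclibilii" (len 16), cursors c1@7 c2@12 c3@16 c4@16, authorship ..1.11.2.22.3334

Answer: 7 12 16 16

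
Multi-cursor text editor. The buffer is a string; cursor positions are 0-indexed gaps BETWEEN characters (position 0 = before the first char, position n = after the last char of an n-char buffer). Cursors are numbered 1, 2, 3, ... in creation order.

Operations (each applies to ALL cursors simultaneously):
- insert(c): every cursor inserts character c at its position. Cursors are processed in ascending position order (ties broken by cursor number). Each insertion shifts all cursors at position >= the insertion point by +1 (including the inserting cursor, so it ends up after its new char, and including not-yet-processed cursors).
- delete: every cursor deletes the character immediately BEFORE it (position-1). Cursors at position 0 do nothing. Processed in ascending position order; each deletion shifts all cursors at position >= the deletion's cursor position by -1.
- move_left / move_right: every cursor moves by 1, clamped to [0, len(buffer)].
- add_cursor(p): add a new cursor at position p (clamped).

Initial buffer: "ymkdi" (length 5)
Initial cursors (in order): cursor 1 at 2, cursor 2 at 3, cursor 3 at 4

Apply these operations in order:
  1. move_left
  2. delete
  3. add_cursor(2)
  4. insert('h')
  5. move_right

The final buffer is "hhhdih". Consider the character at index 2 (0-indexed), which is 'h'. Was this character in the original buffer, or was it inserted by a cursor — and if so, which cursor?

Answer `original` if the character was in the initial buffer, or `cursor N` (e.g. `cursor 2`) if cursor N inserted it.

After op 1 (move_left): buffer="ymkdi" (len 5), cursors c1@1 c2@2 c3@3, authorship .....
After op 2 (delete): buffer="di" (len 2), cursors c1@0 c2@0 c3@0, authorship ..
After op 3 (add_cursor(2)): buffer="di" (len 2), cursors c1@0 c2@0 c3@0 c4@2, authorship ..
After op 4 (insert('h')): buffer="hhhdih" (len 6), cursors c1@3 c2@3 c3@3 c4@6, authorship 123..4
After op 5 (move_right): buffer="hhhdih" (len 6), cursors c1@4 c2@4 c3@4 c4@6, authorship 123..4
Authorship (.=original, N=cursor N): 1 2 3 . . 4
Index 2: author = 3

Answer: cursor 3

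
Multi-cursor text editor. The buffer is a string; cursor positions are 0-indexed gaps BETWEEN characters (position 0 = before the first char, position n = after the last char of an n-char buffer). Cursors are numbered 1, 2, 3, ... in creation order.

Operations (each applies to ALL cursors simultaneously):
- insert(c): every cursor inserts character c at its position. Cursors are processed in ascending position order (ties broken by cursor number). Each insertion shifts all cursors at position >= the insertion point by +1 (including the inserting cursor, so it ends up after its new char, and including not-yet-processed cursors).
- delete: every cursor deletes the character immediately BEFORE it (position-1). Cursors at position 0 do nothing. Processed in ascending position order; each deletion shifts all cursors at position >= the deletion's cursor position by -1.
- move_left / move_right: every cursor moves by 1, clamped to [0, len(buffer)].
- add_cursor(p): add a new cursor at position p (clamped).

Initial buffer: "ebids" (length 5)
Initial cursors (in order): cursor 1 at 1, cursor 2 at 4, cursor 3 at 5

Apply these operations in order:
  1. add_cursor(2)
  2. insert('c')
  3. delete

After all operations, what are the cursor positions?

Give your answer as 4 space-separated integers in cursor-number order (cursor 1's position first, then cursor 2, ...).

Answer: 1 4 5 2

Derivation:
After op 1 (add_cursor(2)): buffer="ebids" (len 5), cursors c1@1 c4@2 c2@4 c3@5, authorship .....
After op 2 (insert('c')): buffer="ecbcidcsc" (len 9), cursors c1@2 c4@4 c2@7 c3@9, authorship .1.4..2.3
After op 3 (delete): buffer="ebids" (len 5), cursors c1@1 c4@2 c2@4 c3@5, authorship .....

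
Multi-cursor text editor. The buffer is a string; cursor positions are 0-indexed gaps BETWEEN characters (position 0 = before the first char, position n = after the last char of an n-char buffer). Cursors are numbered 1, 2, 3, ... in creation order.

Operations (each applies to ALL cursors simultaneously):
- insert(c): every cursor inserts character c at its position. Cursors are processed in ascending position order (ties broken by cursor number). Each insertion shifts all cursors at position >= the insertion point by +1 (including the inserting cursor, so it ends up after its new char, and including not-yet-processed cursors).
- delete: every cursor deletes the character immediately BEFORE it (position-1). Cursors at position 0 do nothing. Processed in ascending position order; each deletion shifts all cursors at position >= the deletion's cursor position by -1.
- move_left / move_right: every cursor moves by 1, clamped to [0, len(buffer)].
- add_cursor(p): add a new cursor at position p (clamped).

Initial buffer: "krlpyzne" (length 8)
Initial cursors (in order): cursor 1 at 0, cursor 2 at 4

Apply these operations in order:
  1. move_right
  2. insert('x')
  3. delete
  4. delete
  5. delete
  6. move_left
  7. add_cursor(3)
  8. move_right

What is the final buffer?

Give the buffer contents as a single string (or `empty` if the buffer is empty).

After op 1 (move_right): buffer="krlpyzne" (len 8), cursors c1@1 c2@5, authorship ........
After op 2 (insert('x')): buffer="kxrlpyxzne" (len 10), cursors c1@2 c2@7, authorship .1....2...
After op 3 (delete): buffer="krlpyzne" (len 8), cursors c1@1 c2@5, authorship ........
After op 4 (delete): buffer="rlpzne" (len 6), cursors c1@0 c2@3, authorship ......
After op 5 (delete): buffer="rlzne" (len 5), cursors c1@0 c2@2, authorship .....
After op 6 (move_left): buffer="rlzne" (len 5), cursors c1@0 c2@1, authorship .....
After op 7 (add_cursor(3)): buffer="rlzne" (len 5), cursors c1@0 c2@1 c3@3, authorship .....
After op 8 (move_right): buffer="rlzne" (len 5), cursors c1@1 c2@2 c3@4, authorship .....

Answer: rlzne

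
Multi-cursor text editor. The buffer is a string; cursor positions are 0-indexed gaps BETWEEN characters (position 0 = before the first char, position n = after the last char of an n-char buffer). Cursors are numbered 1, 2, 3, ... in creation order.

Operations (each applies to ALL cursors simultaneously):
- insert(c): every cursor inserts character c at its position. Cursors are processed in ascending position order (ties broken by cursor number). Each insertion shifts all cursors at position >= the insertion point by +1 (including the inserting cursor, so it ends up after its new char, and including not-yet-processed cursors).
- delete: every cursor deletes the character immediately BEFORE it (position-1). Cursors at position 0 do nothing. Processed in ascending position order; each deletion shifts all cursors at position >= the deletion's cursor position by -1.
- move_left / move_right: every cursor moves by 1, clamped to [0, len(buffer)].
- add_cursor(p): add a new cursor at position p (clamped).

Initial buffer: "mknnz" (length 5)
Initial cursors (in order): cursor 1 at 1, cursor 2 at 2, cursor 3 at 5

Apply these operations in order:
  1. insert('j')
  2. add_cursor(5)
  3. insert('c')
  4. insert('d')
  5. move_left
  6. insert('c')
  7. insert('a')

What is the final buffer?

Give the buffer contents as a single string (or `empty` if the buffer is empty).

Answer: mjccadkjccadnccadnzjccad

Derivation:
After op 1 (insert('j')): buffer="mjkjnnzj" (len 8), cursors c1@2 c2@4 c3@8, authorship .1.2...3
After op 2 (add_cursor(5)): buffer="mjkjnnzj" (len 8), cursors c1@2 c2@4 c4@5 c3@8, authorship .1.2...3
After op 3 (insert('c')): buffer="mjckjcncnzjc" (len 12), cursors c1@3 c2@6 c4@8 c3@12, authorship .11.22.4..33
After op 4 (insert('d')): buffer="mjcdkjcdncdnzjcd" (len 16), cursors c1@4 c2@8 c4@11 c3@16, authorship .111.222.44..333
After op 5 (move_left): buffer="mjcdkjcdncdnzjcd" (len 16), cursors c1@3 c2@7 c4@10 c3@15, authorship .111.222.44..333
After op 6 (insert('c')): buffer="mjccdkjccdnccdnzjccd" (len 20), cursors c1@4 c2@9 c4@13 c3@19, authorship .1111.2222.444..3333
After op 7 (insert('a')): buffer="mjccadkjccadnccadnzjccad" (len 24), cursors c1@5 c2@11 c4@16 c3@23, authorship .11111.22222.4444..33333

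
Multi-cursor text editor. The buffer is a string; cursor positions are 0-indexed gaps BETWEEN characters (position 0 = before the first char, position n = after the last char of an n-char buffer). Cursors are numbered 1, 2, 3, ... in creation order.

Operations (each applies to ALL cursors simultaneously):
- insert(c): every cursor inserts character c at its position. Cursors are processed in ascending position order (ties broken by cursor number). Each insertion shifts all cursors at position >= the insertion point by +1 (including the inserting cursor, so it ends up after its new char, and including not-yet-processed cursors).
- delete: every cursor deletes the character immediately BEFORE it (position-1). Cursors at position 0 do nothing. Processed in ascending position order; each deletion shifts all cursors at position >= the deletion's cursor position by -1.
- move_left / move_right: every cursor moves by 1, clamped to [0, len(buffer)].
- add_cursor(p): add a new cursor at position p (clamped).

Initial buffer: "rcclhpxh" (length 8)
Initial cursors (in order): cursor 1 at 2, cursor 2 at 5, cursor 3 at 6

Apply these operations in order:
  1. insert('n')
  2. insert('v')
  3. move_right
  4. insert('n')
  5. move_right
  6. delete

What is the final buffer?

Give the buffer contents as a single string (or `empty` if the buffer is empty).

Answer: rcnvcnhnvpnvxn

Derivation:
After op 1 (insert('n')): buffer="rcnclhnpnxh" (len 11), cursors c1@3 c2@7 c3@9, authorship ..1...2.3..
After op 2 (insert('v')): buffer="rcnvclhnvpnvxh" (len 14), cursors c1@4 c2@9 c3@12, authorship ..11...22.33..
After op 3 (move_right): buffer="rcnvclhnvpnvxh" (len 14), cursors c1@5 c2@10 c3@13, authorship ..11...22.33..
After op 4 (insert('n')): buffer="rcnvcnlhnvpnnvxnh" (len 17), cursors c1@6 c2@12 c3@16, authorship ..11.1..22.233.3.
After op 5 (move_right): buffer="rcnvcnlhnvpnnvxnh" (len 17), cursors c1@7 c2@13 c3@17, authorship ..11.1..22.233.3.
After op 6 (delete): buffer="rcnvcnhnvpnvxn" (len 14), cursors c1@6 c2@11 c3@14, authorship ..11.1.22.23.3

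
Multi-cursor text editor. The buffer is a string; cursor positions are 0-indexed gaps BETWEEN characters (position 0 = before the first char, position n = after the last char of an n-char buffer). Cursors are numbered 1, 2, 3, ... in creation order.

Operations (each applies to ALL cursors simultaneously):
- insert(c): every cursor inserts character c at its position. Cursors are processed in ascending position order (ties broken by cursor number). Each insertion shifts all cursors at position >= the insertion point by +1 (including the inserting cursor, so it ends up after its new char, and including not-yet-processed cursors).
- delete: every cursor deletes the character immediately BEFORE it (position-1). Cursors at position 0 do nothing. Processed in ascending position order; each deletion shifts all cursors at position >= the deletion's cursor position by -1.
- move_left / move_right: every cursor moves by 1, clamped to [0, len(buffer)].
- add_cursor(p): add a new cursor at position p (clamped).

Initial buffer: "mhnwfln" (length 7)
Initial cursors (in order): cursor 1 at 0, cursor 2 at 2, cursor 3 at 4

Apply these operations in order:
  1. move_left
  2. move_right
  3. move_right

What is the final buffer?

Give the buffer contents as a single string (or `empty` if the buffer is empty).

Answer: mhnwfln

Derivation:
After op 1 (move_left): buffer="mhnwfln" (len 7), cursors c1@0 c2@1 c3@3, authorship .......
After op 2 (move_right): buffer="mhnwfln" (len 7), cursors c1@1 c2@2 c3@4, authorship .......
After op 3 (move_right): buffer="mhnwfln" (len 7), cursors c1@2 c2@3 c3@5, authorship .......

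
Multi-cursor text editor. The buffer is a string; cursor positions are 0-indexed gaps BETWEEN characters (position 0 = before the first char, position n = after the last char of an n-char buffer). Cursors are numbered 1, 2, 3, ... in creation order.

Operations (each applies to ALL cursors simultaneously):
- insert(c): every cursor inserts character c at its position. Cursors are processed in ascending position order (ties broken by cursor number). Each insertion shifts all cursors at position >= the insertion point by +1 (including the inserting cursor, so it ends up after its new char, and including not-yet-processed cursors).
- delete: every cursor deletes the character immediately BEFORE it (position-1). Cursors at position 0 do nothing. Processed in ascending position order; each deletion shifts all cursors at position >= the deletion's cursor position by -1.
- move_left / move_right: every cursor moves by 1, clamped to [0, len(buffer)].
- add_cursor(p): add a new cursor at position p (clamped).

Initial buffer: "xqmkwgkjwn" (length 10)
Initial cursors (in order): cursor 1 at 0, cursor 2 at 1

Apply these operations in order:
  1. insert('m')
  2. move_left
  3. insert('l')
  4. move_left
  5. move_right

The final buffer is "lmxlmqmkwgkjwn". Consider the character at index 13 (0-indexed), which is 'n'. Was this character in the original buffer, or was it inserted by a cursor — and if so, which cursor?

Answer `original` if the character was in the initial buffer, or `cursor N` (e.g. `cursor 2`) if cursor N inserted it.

After op 1 (insert('m')): buffer="mxmqmkwgkjwn" (len 12), cursors c1@1 c2@3, authorship 1.2.........
After op 2 (move_left): buffer="mxmqmkwgkjwn" (len 12), cursors c1@0 c2@2, authorship 1.2.........
After op 3 (insert('l')): buffer="lmxlmqmkwgkjwn" (len 14), cursors c1@1 c2@4, authorship 11.22.........
After op 4 (move_left): buffer="lmxlmqmkwgkjwn" (len 14), cursors c1@0 c2@3, authorship 11.22.........
After op 5 (move_right): buffer="lmxlmqmkwgkjwn" (len 14), cursors c1@1 c2@4, authorship 11.22.........
Authorship (.=original, N=cursor N): 1 1 . 2 2 . . . . . . . . .
Index 13: author = original

Answer: original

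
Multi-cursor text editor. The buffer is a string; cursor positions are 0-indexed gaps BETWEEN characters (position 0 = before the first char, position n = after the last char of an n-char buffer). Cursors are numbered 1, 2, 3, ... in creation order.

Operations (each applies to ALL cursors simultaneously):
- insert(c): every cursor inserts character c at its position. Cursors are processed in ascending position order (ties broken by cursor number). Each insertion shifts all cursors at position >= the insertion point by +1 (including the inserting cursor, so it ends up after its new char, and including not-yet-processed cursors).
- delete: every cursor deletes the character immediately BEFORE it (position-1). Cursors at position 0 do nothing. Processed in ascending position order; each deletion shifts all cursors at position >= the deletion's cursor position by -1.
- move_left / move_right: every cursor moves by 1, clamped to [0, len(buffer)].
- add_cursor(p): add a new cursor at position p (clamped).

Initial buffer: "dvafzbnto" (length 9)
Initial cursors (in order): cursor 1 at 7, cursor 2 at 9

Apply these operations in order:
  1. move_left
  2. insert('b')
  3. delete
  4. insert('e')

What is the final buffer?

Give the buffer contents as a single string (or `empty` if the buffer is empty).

After op 1 (move_left): buffer="dvafzbnto" (len 9), cursors c1@6 c2@8, authorship .........
After op 2 (insert('b')): buffer="dvafzbbntbo" (len 11), cursors c1@7 c2@10, authorship ......1..2.
After op 3 (delete): buffer="dvafzbnto" (len 9), cursors c1@6 c2@8, authorship .........
After op 4 (insert('e')): buffer="dvafzbenteo" (len 11), cursors c1@7 c2@10, authorship ......1..2.

Answer: dvafzbenteo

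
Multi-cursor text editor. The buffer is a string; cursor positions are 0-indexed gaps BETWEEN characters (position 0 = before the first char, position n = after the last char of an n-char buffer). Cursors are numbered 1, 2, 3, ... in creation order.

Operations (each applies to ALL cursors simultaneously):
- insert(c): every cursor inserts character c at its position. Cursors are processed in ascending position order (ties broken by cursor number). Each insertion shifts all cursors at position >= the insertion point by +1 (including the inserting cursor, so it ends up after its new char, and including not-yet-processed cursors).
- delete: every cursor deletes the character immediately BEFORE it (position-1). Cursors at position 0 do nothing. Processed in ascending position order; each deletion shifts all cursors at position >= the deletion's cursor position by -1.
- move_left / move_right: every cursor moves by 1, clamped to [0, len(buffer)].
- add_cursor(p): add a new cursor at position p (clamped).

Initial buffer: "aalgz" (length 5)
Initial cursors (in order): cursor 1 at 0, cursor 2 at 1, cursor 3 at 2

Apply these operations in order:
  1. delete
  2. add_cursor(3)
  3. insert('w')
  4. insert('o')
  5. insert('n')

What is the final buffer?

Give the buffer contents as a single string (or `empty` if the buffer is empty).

After op 1 (delete): buffer="lgz" (len 3), cursors c1@0 c2@0 c3@0, authorship ...
After op 2 (add_cursor(3)): buffer="lgz" (len 3), cursors c1@0 c2@0 c3@0 c4@3, authorship ...
After op 3 (insert('w')): buffer="wwwlgzw" (len 7), cursors c1@3 c2@3 c3@3 c4@7, authorship 123...4
After op 4 (insert('o')): buffer="wwwooolgzwo" (len 11), cursors c1@6 c2@6 c3@6 c4@11, authorship 123123...44
After op 5 (insert('n')): buffer="wwwooonnnlgzwon" (len 15), cursors c1@9 c2@9 c3@9 c4@15, authorship 123123123...444

Answer: wwwooonnnlgzwon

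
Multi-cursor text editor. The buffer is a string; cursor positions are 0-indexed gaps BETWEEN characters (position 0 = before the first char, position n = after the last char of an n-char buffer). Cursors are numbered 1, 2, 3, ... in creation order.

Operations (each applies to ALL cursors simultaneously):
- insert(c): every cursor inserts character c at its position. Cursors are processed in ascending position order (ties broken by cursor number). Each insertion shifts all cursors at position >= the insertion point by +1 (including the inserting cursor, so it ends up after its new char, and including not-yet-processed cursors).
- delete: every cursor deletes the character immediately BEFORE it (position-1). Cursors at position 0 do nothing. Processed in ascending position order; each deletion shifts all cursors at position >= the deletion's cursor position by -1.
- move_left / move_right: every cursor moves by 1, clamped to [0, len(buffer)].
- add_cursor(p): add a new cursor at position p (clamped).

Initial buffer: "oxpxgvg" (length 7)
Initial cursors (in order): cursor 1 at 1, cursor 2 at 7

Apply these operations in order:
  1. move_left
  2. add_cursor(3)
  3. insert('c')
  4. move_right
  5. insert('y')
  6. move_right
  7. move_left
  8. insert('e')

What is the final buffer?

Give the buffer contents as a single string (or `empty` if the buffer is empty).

Answer: coyexpcxyegvcgey

Derivation:
After op 1 (move_left): buffer="oxpxgvg" (len 7), cursors c1@0 c2@6, authorship .......
After op 2 (add_cursor(3)): buffer="oxpxgvg" (len 7), cursors c1@0 c3@3 c2@6, authorship .......
After op 3 (insert('c')): buffer="coxpcxgvcg" (len 10), cursors c1@1 c3@5 c2@9, authorship 1...3...2.
After op 4 (move_right): buffer="coxpcxgvcg" (len 10), cursors c1@2 c3@6 c2@10, authorship 1...3...2.
After op 5 (insert('y')): buffer="coyxpcxygvcgy" (len 13), cursors c1@3 c3@8 c2@13, authorship 1.1..3.3..2.2
After op 6 (move_right): buffer="coyxpcxygvcgy" (len 13), cursors c1@4 c3@9 c2@13, authorship 1.1..3.3..2.2
After op 7 (move_left): buffer="coyxpcxygvcgy" (len 13), cursors c1@3 c3@8 c2@12, authorship 1.1..3.3..2.2
After op 8 (insert('e')): buffer="coyexpcxyegvcgey" (len 16), cursors c1@4 c3@10 c2@15, authorship 1.11..3.33..2.22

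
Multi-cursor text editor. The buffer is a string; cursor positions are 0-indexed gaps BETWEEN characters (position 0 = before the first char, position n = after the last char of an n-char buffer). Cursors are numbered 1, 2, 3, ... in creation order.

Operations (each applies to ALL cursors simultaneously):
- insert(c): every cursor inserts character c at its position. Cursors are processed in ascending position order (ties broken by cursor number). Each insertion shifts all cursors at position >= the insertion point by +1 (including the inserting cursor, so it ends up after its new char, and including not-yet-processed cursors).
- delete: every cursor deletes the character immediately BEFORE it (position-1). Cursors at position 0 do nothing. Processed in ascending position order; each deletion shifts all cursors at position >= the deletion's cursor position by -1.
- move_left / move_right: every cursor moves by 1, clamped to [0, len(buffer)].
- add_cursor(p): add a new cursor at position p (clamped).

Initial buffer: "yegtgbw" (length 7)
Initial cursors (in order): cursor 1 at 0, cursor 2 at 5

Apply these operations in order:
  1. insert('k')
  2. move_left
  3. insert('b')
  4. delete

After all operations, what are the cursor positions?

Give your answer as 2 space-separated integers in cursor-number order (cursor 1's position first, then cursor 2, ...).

Answer: 0 6

Derivation:
After op 1 (insert('k')): buffer="kyegtgkbw" (len 9), cursors c1@1 c2@7, authorship 1.....2..
After op 2 (move_left): buffer="kyegtgkbw" (len 9), cursors c1@0 c2@6, authorship 1.....2..
After op 3 (insert('b')): buffer="bkyegtgbkbw" (len 11), cursors c1@1 c2@8, authorship 11.....22..
After op 4 (delete): buffer="kyegtgkbw" (len 9), cursors c1@0 c2@6, authorship 1.....2..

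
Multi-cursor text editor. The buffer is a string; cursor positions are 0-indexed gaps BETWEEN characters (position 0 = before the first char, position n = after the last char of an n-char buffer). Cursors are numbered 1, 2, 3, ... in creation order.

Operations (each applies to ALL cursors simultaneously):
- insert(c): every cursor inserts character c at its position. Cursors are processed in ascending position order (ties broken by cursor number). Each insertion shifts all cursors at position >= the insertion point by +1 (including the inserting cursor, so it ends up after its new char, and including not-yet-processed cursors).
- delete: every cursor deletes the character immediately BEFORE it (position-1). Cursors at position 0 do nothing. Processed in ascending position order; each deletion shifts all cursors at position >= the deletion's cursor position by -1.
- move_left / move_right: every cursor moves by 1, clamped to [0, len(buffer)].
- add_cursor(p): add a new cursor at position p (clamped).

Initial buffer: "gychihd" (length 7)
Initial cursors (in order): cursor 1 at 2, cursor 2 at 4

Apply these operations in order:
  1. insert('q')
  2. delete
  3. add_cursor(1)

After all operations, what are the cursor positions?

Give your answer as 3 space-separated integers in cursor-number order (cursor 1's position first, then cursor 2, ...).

After op 1 (insert('q')): buffer="gyqchqihd" (len 9), cursors c1@3 c2@6, authorship ..1..2...
After op 2 (delete): buffer="gychihd" (len 7), cursors c1@2 c2@4, authorship .......
After op 3 (add_cursor(1)): buffer="gychihd" (len 7), cursors c3@1 c1@2 c2@4, authorship .......

Answer: 2 4 1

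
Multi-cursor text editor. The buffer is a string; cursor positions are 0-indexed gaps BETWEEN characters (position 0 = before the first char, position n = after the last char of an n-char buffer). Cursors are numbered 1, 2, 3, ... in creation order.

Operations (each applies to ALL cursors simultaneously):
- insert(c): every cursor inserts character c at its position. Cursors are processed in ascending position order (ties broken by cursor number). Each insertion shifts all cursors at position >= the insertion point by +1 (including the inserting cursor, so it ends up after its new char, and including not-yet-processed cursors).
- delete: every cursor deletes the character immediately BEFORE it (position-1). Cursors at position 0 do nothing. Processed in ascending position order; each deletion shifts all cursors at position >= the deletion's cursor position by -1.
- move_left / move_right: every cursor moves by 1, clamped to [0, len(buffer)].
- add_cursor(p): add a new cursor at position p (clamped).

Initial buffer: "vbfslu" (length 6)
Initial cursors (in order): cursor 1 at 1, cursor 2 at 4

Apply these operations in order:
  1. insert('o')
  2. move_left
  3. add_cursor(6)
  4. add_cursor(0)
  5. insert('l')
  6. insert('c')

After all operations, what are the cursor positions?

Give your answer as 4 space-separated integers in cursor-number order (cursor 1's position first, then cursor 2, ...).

After op 1 (insert('o')): buffer="vobfsolu" (len 8), cursors c1@2 c2@6, authorship .1...2..
After op 2 (move_left): buffer="vobfsolu" (len 8), cursors c1@1 c2@5, authorship .1...2..
After op 3 (add_cursor(6)): buffer="vobfsolu" (len 8), cursors c1@1 c2@5 c3@6, authorship .1...2..
After op 4 (add_cursor(0)): buffer="vobfsolu" (len 8), cursors c4@0 c1@1 c2@5 c3@6, authorship .1...2..
After op 5 (insert('l')): buffer="lvlobfslollu" (len 12), cursors c4@1 c1@3 c2@8 c3@10, authorship 4.11...223..
After op 6 (insert('c')): buffer="lcvlcobfslcolclu" (len 16), cursors c4@2 c1@5 c2@11 c3@14, authorship 44.111...22233..

Answer: 5 11 14 2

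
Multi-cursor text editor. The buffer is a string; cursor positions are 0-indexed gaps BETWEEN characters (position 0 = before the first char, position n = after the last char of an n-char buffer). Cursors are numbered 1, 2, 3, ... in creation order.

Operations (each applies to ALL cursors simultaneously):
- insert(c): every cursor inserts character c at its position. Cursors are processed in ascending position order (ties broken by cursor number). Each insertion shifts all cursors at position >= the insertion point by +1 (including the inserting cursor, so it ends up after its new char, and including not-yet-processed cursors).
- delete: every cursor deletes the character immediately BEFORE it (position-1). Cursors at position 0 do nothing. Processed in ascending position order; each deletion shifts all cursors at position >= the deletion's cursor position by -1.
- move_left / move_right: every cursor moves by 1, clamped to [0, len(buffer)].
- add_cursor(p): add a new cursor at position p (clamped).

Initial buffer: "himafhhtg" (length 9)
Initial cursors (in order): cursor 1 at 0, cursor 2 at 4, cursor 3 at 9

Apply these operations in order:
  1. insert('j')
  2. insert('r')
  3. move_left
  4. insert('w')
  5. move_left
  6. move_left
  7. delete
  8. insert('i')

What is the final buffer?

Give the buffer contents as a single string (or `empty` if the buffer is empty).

Answer: ijwrhimijwrfhhtijwr

Derivation:
After op 1 (insert('j')): buffer="jhimajfhhtgj" (len 12), cursors c1@1 c2@6 c3@12, authorship 1....2.....3
After op 2 (insert('r')): buffer="jrhimajrfhhtgjr" (len 15), cursors c1@2 c2@8 c3@15, authorship 11....22.....33
After op 3 (move_left): buffer="jrhimajrfhhtgjr" (len 15), cursors c1@1 c2@7 c3@14, authorship 11....22.....33
After op 4 (insert('w')): buffer="jwrhimajwrfhhtgjwr" (len 18), cursors c1@2 c2@9 c3@17, authorship 111....222.....333
After op 5 (move_left): buffer="jwrhimajwrfhhtgjwr" (len 18), cursors c1@1 c2@8 c3@16, authorship 111....222.....333
After op 6 (move_left): buffer="jwrhimajwrfhhtgjwr" (len 18), cursors c1@0 c2@7 c3@15, authorship 111....222.....333
After op 7 (delete): buffer="jwrhimjwrfhhtjwr" (len 16), cursors c1@0 c2@6 c3@13, authorship 111...222....333
After op 8 (insert('i')): buffer="ijwrhimijwrfhhtijwr" (len 19), cursors c1@1 c2@8 c3@16, authorship 1111...2222....3333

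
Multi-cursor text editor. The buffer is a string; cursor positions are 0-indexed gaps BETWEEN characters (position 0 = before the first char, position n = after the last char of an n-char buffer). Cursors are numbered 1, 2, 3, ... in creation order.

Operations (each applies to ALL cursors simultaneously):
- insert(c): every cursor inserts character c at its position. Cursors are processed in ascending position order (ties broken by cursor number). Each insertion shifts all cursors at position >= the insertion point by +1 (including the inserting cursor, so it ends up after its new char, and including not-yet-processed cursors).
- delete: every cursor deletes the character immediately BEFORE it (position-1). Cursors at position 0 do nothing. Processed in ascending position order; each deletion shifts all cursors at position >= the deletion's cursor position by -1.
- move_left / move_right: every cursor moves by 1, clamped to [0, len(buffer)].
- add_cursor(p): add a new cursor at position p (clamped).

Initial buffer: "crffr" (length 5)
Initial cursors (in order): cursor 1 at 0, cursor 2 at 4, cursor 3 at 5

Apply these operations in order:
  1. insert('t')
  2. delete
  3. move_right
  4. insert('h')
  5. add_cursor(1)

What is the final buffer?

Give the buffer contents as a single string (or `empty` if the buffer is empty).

Answer: chrffrhh

Derivation:
After op 1 (insert('t')): buffer="tcrfftrt" (len 8), cursors c1@1 c2@6 c3@8, authorship 1....2.3
After op 2 (delete): buffer="crffr" (len 5), cursors c1@0 c2@4 c3@5, authorship .....
After op 3 (move_right): buffer="crffr" (len 5), cursors c1@1 c2@5 c3@5, authorship .....
After op 4 (insert('h')): buffer="chrffrhh" (len 8), cursors c1@2 c2@8 c3@8, authorship .1....23
After op 5 (add_cursor(1)): buffer="chrffrhh" (len 8), cursors c4@1 c1@2 c2@8 c3@8, authorship .1....23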